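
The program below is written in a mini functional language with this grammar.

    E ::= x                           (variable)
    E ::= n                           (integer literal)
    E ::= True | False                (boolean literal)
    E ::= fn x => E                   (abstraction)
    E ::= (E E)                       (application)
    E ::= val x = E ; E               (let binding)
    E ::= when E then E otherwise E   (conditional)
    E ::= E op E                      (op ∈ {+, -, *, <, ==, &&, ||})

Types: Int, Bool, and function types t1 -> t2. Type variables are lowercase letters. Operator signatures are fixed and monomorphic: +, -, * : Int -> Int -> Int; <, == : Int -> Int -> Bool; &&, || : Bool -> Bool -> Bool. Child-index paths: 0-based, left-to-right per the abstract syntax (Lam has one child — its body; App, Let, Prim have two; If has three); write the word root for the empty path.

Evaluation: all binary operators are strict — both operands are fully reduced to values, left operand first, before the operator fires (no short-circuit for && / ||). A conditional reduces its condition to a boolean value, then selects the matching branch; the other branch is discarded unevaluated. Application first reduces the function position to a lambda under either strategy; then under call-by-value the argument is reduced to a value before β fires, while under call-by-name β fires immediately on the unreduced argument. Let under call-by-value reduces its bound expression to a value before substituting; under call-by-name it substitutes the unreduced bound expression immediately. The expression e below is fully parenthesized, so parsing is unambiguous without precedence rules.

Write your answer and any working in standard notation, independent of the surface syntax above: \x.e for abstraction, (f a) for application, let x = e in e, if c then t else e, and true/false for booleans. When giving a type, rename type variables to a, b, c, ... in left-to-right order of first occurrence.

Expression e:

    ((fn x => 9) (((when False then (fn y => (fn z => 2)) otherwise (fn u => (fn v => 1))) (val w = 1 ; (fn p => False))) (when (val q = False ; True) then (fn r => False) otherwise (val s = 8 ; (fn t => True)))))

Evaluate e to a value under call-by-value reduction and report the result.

Working:
step 0: ((\x.9) (((if false then (\y.(\z.2)) else (\u.(\v.1))) (let w = 1 in (\p.false))) (if (let q = false in true) then (\r.false) else (let s = 8 in (\t.true)))))
step 1: [if@1.0.0] ((\x.9) (((\u.(\v.1)) (let w = 1 in (\p.false))) (if (let q = false in true) then (\r.false) else (let s = 8 in (\t.true)))))
step 2: [let@1.0.1] ((\x.9) (((\u.(\v.1)) (\p.false)) (if (let q = false in true) then (\r.false) else (let s = 8 in (\t.true)))))
step 3: [beta@1.0] ((\x.9) ((\v.1) (if (let q = false in true) then (\r.false) else (let s = 8 in (\t.true)))))
step 4: [let@1.1.0] ((\x.9) ((\v.1) (if true then (\r.false) else (let s = 8 in (\t.true)))))
step 5: [if@1.1] ((\x.9) ((\v.1) (\r.false)))
step 6: [beta@1] ((\x.9) 1)
step 7: [beta@root] 9

Answer: 9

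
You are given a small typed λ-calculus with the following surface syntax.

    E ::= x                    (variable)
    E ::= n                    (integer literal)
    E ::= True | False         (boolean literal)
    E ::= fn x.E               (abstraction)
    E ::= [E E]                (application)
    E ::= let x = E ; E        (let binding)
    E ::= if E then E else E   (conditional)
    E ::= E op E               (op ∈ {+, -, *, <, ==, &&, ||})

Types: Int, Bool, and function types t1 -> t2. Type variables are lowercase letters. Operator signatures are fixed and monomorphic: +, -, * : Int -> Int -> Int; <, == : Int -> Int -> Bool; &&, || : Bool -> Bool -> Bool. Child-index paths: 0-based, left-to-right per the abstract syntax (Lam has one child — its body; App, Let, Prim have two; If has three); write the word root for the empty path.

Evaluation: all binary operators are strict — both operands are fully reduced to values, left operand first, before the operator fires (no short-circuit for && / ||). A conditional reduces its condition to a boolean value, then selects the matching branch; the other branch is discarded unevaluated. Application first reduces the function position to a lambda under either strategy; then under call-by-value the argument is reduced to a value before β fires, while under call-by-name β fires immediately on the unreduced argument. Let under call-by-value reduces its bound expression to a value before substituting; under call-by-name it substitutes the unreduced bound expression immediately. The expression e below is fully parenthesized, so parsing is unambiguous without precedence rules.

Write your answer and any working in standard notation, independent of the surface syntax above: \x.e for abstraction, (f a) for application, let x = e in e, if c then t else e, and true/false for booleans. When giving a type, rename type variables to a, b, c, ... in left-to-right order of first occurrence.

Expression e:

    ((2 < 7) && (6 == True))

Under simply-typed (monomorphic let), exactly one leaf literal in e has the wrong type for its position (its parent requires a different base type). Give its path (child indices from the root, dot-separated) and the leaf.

Answer: 1.1 : true

Working:
  unify Int ~ Int
  unify Int ~ Int
  unify Bool ~ Bool
  unify Int ~ Int
  unify Bool ~ Int
  FAIL: mismatch Bool ~ Int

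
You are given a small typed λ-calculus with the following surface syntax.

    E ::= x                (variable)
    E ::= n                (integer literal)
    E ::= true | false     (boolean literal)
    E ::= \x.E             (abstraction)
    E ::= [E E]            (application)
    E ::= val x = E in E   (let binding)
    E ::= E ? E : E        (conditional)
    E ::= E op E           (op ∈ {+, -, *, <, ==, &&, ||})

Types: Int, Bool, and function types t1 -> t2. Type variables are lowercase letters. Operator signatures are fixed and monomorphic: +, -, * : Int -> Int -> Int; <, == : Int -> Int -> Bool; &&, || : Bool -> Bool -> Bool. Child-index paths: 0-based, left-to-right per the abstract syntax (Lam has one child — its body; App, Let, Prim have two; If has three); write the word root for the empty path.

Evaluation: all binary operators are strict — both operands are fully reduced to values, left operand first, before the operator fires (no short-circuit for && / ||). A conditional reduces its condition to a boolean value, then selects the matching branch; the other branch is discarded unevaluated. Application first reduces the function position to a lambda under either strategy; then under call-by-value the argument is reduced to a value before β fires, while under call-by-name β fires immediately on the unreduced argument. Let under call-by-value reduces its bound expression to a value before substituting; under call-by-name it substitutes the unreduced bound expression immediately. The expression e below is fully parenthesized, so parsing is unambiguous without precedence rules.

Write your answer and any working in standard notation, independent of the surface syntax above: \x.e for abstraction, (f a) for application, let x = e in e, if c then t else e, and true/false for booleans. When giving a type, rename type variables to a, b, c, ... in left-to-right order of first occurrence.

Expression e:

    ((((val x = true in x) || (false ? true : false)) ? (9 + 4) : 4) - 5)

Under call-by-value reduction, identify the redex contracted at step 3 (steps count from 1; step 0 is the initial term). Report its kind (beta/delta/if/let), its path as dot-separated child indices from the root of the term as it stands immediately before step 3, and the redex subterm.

Trace:
step 0: ((if ((let x = true in x) || (if false then true else false)) then (9 + 4) else 4) - 5)
step 1: [let@0.0.0] ((if (true || (if false then true else false)) then (9 + 4) else 4) - 5)
step 2: [if@0.0.1] ((if (true || false) then (9 + 4) else 4) - 5)
step 3: [delta@0.0] ((if true then (9 + 4) else 4) - 5)

Answer: delta at 0.0 : (true || false)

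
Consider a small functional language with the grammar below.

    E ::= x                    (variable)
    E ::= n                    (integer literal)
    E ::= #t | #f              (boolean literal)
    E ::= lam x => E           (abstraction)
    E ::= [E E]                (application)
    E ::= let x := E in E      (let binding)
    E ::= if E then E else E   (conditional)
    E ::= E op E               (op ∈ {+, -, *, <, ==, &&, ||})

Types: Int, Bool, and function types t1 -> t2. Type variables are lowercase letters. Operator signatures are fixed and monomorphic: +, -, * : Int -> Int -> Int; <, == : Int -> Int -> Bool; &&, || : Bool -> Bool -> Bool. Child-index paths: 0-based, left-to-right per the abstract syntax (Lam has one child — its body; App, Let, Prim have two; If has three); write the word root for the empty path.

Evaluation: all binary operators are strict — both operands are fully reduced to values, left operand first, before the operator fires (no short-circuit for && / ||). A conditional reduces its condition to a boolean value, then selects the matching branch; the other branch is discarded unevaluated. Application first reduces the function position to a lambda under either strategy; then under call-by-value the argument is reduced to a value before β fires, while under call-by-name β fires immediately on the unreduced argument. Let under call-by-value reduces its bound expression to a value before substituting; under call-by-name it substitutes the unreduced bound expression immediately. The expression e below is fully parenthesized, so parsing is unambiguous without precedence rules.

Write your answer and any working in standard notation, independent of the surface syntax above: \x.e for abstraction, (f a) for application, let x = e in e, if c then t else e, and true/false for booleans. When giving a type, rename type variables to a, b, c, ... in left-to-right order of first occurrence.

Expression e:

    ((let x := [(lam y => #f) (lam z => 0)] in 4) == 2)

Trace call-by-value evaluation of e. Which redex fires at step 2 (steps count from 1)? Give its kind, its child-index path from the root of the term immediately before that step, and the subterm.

Working:
step 0: ((let x = ((\y.false) (\z.0)) in 4) == 2)
step 1: [beta@0.0] ((let x = false in 4) == 2)
step 2: [let@0] (4 == 2)

Answer: let at 0 : (let x = false in 4)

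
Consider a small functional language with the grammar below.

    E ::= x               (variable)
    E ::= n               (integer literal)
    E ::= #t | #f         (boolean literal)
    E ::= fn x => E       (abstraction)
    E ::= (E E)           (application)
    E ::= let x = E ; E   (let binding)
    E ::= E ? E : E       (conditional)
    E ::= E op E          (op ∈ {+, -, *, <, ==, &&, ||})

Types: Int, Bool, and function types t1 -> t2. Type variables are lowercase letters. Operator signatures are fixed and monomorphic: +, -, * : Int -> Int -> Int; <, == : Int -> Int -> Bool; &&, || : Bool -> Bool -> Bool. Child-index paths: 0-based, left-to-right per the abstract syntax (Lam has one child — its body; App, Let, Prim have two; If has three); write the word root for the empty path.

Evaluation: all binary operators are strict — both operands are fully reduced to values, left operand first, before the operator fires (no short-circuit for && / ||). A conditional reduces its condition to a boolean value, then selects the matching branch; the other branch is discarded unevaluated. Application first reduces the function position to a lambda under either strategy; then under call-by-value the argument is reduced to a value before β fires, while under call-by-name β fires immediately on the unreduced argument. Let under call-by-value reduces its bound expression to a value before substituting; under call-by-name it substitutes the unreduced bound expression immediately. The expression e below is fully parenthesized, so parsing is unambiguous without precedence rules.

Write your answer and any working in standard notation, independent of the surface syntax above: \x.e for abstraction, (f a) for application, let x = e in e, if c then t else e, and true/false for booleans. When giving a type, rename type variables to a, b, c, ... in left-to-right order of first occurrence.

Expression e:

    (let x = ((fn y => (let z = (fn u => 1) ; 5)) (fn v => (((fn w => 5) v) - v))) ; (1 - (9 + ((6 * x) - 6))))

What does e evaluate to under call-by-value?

Trace:
step 0: (let x = ((\y.(let z = (\u.1) in 5)) (\v.(((\w.5) v) - v))) in (1 - (9 + ((6 * x) - 6))))
step 1: [beta@0] (let x = (let z = (\u.1) in 5) in (1 - (9 + ((6 * x) - 6))))
step 2: [let@0] (let x = 5 in (1 - (9 + ((6 * x) - 6))))
step 3: [let@root] (1 - (9 + ((6 * 5) - 6)))
step 4: [delta@1.1.0] (1 - (9 + (30 - 6)))
step 5: [delta@1.1] (1 - (9 + 24))
step 6: [delta@1] (1 - 33)
step 7: [delta@root] -32

Answer: -32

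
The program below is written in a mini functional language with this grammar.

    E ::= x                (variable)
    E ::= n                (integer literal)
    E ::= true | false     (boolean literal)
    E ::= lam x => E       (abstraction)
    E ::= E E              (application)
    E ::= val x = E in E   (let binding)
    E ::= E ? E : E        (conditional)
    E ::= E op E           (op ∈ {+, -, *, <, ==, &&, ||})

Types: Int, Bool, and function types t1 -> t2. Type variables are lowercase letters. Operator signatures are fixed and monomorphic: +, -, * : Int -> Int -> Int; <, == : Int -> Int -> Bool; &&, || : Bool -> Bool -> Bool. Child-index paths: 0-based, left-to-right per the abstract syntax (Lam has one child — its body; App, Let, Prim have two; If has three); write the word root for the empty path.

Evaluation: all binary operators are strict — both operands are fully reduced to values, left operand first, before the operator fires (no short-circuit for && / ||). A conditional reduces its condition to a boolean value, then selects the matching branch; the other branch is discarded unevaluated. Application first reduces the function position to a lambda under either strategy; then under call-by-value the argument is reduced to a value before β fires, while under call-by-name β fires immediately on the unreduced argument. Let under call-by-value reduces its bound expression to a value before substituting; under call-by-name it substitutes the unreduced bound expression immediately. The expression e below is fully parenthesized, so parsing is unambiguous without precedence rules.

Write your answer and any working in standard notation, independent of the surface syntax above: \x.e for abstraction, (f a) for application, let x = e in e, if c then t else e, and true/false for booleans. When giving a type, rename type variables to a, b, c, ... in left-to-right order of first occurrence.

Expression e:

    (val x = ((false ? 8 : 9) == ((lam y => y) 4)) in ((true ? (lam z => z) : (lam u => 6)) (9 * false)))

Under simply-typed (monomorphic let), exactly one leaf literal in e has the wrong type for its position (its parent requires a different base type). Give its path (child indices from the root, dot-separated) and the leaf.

Derivation:
  unify Bool ~ Bool
  unify Int ~ Int
  unify Int ~ Int
y : a
\y._ : a -> a
  unify a -> a ~ Int -> b
  unify a ~ Int
  unify Int ~ b
_ _ : Int
  unify Int ~ Int
let x : Bool
  unify Bool ~ Bool
z : c
\z._ : c -> c
\u._ : d -> Int
  unify c -> c ~ d -> Int
  unify c ~ d
  unify d ~ Int
  unify Int ~ Int
  unify Bool ~ Int
  FAIL: mismatch Bool ~ Int

Answer: 1.1.1 : false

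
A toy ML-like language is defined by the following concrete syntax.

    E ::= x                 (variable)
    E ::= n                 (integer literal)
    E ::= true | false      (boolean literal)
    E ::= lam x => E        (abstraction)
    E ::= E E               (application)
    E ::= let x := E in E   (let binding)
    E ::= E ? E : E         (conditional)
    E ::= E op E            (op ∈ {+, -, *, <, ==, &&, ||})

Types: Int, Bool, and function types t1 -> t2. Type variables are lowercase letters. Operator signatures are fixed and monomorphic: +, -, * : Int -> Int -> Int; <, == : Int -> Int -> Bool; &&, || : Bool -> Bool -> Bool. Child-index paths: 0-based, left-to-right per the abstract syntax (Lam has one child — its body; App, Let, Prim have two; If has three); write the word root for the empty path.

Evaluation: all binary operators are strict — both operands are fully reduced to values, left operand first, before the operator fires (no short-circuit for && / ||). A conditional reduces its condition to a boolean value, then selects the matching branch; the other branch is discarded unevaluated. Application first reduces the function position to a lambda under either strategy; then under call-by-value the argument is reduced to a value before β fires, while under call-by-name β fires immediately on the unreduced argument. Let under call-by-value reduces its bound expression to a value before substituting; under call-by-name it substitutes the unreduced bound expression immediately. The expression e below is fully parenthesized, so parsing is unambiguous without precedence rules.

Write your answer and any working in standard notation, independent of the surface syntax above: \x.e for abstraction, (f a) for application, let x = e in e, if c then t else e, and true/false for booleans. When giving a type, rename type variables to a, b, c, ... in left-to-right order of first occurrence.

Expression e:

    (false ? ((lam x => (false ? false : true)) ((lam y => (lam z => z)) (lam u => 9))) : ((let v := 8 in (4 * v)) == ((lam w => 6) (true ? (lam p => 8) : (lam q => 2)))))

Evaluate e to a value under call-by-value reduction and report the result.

Derivation:
step 0: (if false then ((\x.(if false then false else true)) ((\y.(\z.z)) (\u.9))) else ((let v = 8 in (4 * v)) == ((\w.6) (if true then (\p.8) else (\q.2)))))
step 1: [if@root] ((let v = 8 in (4 * v)) == ((\w.6) (if true then (\p.8) else (\q.2))))
step 2: [let@0] ((4 * 8) == ((\w.6) (if true then (\p.8) else (\q.2))))
step 3: [delta@0] (32 == ((\w.6) (if true then (\p.8) else (\q.2))))
step 4: [if@1.1] (32 == ((\w.6) (\p.8)))
step 5: [beta@1] (32 == 6)
step 6: [delta@root] false

Answer: false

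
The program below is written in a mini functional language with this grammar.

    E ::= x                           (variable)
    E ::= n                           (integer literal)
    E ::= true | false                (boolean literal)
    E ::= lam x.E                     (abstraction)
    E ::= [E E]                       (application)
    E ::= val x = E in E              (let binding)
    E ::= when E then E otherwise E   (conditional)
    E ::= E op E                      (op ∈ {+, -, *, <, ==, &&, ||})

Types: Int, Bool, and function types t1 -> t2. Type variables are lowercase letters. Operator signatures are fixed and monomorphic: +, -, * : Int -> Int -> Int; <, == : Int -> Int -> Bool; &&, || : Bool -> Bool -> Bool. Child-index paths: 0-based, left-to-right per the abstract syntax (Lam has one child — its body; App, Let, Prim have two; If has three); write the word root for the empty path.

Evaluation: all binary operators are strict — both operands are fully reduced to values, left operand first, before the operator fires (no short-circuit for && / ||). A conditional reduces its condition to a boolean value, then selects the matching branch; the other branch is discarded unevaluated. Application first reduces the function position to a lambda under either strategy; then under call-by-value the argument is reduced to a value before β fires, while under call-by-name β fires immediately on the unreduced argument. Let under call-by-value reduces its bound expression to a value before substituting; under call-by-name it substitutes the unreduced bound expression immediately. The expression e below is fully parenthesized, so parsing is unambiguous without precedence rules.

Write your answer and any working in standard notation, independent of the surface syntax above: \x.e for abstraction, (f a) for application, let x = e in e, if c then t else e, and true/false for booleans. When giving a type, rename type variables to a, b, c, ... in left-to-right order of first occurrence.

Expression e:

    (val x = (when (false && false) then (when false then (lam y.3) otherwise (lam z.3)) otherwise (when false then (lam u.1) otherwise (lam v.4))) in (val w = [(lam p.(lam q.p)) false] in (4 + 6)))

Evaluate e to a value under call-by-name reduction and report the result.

Answer: 10

Working:
step 0: (let x = (if (false && false) then (if false then (\y.3) else (\z.3)) else (if false then (\u.1) else (\v.4))) in (let w = ((\p.(\q.p)) false) in (4 + 6)))
step 1: [let@root] (let w = ((\p.(\q.p)) false) in (4 + 6))
step 2: [let@root] (4 + 6)
step 3: [delta@root] 10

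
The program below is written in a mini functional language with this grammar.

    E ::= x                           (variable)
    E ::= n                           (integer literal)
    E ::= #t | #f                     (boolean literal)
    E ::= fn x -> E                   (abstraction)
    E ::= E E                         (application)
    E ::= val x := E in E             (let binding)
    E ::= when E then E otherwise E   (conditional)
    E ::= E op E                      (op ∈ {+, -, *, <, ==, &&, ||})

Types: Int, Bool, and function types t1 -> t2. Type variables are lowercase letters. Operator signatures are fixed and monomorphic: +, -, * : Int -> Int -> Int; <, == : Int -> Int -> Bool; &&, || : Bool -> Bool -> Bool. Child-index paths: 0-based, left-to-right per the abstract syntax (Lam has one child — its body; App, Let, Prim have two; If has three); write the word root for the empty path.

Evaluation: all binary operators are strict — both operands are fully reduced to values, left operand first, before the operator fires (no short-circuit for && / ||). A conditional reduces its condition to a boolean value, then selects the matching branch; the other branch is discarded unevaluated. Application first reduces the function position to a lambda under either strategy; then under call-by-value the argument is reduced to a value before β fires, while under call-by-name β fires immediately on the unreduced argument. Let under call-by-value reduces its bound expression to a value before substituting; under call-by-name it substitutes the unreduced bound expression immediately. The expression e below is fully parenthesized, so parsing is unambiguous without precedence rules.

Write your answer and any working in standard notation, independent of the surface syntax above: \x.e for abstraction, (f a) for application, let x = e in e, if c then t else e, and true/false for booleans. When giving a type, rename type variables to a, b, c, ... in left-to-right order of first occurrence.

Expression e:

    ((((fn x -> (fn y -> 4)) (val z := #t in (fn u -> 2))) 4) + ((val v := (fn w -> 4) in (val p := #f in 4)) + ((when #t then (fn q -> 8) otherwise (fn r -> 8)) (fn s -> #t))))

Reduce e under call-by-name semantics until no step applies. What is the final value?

Trace:
step 0: ((((\x.(\y.4)) (let z = true in (\u.2))) 4) + ((let v = (\w.4) in (let p = false in 4)) + ((if true then (\q.8) else (\r.8)) (\s.true))))
step 1: [beta@0.0] (((\y.4) 4) + ((let v = (\w.4) in (let p = false in 4)) + ((if true then (\q.8) else (\r.8)) (\s.true))))
step 2: [beta@0] (4 + ((let v = (\w.4) in (let p = false in 4)) + ((if true then (\q.8) else (\r.8)) (\s.true))))
step 3: [let@1.0] (4 + ((let p = false in 4) + ((if true then (\q.8) else (\r.8)) (\s.true))))
step 4: [let@1.0] (4 + (4 + ((if true then (\q.8) else (\r.8)) (\s.true))))
step 5: [if@1.1.0] (4 + (4 + ((\q.8) (\s.true))))
step 6: [beta@1.1] (4 + (4 + 8))
step 7: [delta@1] (4 + 12)
step 8: [delta@root] 16

Answer: 16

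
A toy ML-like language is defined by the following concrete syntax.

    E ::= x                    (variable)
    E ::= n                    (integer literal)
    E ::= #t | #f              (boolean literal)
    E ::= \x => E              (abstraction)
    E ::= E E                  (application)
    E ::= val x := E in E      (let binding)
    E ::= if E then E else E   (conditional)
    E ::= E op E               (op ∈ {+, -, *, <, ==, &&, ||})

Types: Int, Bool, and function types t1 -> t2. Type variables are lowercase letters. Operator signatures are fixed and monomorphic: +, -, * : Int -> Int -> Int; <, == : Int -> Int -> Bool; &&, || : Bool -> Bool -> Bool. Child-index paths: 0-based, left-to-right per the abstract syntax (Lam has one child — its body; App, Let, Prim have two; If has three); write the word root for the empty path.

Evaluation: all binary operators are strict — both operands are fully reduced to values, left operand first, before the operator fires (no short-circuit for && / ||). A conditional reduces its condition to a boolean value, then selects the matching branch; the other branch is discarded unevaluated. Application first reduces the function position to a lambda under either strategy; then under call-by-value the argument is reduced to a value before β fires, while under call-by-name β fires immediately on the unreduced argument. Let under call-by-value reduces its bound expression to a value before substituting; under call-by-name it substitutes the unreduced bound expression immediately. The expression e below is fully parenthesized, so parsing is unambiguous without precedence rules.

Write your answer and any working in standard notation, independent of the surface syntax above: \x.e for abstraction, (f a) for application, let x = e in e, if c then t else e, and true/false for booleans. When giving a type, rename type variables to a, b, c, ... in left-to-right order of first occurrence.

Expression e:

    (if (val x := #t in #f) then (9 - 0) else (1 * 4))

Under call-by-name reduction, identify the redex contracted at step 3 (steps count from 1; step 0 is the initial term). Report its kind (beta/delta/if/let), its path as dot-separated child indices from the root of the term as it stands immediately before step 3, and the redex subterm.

Working:
step 0: (if (let x = true in false) then (9 - 0) else (1 * 4))
step 1: [let@0] (if false then (9 - 0) else (1 * 4))
step 2: [if@root] (1 * 4)
step 3: [delta@root] 4

Answer: delta at root : (1 * 4)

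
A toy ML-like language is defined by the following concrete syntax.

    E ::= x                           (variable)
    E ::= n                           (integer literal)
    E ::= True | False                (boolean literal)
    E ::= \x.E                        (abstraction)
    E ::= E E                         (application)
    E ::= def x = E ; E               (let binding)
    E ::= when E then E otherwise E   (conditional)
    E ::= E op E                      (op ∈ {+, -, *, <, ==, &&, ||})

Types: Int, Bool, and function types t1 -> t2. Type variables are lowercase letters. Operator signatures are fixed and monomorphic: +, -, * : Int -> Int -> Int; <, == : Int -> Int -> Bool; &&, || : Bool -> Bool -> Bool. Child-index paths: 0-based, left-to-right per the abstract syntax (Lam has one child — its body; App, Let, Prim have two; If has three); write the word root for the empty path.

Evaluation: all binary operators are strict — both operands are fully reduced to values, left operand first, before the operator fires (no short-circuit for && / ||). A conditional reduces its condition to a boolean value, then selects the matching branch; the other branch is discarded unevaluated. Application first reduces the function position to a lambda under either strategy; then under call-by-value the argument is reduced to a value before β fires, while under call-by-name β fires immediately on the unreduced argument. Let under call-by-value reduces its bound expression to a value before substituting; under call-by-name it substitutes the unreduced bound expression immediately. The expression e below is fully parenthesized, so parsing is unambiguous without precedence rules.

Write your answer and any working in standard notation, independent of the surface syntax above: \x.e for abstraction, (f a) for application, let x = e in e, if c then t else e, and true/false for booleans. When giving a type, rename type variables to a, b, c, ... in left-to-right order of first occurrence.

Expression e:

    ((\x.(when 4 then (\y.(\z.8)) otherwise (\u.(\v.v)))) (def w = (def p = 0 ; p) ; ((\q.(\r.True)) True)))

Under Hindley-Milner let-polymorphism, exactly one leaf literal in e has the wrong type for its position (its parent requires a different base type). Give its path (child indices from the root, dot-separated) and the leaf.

Working:
  unify Int ~ Bool
  FAIL: mismatch Int ~ Bool

Answer: 0.0.0 : 4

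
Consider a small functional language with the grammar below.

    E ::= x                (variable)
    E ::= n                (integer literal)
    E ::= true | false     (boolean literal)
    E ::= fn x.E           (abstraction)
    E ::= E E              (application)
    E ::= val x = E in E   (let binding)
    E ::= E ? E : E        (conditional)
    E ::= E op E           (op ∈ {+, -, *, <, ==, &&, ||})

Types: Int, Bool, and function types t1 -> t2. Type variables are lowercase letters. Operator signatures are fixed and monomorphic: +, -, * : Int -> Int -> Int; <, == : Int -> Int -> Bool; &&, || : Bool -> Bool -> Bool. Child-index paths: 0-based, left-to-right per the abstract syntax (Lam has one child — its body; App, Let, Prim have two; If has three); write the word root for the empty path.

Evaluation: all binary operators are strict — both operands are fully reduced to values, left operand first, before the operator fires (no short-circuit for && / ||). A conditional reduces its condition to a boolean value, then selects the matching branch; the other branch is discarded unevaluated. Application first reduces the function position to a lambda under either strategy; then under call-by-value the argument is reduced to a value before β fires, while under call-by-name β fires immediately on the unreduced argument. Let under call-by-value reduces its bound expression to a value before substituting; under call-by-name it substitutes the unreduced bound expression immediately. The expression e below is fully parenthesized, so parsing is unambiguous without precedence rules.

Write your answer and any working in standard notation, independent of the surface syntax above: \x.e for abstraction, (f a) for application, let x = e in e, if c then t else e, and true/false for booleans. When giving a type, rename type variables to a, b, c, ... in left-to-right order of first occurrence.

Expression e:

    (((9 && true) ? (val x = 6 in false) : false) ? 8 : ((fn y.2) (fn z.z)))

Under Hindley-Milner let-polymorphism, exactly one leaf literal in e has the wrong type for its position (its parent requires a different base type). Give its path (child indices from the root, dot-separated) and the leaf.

Answer: 0.0.0 : 9

Working:
  unify Int ~ Bool
  FAIL: mismatch Int ~ Bool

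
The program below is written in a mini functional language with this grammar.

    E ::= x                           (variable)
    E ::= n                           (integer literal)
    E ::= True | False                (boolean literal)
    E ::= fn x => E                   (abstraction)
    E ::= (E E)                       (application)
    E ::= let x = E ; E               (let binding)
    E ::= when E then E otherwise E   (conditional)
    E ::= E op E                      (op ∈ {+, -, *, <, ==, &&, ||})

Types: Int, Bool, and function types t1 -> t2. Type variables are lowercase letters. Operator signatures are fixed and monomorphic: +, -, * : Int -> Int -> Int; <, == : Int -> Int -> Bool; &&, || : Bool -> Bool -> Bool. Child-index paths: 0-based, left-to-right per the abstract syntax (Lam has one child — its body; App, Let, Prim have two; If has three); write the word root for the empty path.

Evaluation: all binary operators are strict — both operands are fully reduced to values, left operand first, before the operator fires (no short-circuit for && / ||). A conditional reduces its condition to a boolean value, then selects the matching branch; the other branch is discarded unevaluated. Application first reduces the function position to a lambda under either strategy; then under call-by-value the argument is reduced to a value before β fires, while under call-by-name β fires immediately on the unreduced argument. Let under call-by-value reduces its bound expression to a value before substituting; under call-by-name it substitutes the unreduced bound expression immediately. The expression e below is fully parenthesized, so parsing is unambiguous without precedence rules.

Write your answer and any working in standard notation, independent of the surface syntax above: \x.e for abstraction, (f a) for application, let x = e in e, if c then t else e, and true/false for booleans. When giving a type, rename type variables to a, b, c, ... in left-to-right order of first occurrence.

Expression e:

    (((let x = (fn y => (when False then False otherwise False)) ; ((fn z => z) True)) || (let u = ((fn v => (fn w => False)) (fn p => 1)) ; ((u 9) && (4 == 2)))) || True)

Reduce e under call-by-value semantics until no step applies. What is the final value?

Answer: true

Trace:
step 0: (((let x = (\y.(if false then false else false)) in ((\z.z) true)) || (let u = ((\v.(\w.false)) (\p.1)) in ((u 9) && (4 == 2)))) || true)
step 1: [let@0.0] ((((\z.z) true) || (let u = ((\v.(\w.false)) (\p.1)) in ((u 9) && (4 == 2)))) || true)
step 2: [beta@0.0] ((true || (let u = ((\v.(\w.false)) (\p.1)) in ((u 9) && (4 == 2)))) || true)
step 3: [beta@0.1.0] ((true || (let u = (\w.false) in ((u 9) && (4 == 2)))) || true)
step 4: [let@0.1] ((true || (((\w.false) 9) && (4 == 2))) || true)
step 5: [beta@0.1.0] ((true || (false && (4 == 2))) || true)
step 6: [delta@0.1.1] ((true || (false && false)) || true)
step 7: [delta@0.1] ((true || false) || true)
step 8: [delta@0] (true || true)
step 9: [delta@root] true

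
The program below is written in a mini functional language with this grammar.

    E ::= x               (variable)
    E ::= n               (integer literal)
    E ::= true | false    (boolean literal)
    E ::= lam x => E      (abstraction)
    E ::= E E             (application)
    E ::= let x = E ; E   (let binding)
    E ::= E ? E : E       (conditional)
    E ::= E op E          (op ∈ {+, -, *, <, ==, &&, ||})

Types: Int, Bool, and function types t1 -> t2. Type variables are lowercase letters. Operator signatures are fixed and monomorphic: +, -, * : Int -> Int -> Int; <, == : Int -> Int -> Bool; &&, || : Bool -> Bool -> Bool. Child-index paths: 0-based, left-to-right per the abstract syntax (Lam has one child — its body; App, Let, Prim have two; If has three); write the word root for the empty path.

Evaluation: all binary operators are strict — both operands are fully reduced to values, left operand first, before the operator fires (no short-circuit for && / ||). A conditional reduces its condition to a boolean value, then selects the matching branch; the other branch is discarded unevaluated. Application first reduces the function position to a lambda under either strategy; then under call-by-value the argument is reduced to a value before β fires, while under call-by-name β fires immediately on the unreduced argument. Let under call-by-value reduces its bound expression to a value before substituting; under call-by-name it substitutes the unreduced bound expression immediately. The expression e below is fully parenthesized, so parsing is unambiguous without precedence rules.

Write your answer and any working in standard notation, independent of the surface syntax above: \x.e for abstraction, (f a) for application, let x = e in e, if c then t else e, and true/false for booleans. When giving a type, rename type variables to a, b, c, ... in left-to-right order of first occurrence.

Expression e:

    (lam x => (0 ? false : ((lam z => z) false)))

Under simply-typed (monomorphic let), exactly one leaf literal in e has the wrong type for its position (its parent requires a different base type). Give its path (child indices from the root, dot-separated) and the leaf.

Working:
  unify Int ~ Bool
  FAIL: mismatch Int ~ Bool

Answer: 0.0 : 0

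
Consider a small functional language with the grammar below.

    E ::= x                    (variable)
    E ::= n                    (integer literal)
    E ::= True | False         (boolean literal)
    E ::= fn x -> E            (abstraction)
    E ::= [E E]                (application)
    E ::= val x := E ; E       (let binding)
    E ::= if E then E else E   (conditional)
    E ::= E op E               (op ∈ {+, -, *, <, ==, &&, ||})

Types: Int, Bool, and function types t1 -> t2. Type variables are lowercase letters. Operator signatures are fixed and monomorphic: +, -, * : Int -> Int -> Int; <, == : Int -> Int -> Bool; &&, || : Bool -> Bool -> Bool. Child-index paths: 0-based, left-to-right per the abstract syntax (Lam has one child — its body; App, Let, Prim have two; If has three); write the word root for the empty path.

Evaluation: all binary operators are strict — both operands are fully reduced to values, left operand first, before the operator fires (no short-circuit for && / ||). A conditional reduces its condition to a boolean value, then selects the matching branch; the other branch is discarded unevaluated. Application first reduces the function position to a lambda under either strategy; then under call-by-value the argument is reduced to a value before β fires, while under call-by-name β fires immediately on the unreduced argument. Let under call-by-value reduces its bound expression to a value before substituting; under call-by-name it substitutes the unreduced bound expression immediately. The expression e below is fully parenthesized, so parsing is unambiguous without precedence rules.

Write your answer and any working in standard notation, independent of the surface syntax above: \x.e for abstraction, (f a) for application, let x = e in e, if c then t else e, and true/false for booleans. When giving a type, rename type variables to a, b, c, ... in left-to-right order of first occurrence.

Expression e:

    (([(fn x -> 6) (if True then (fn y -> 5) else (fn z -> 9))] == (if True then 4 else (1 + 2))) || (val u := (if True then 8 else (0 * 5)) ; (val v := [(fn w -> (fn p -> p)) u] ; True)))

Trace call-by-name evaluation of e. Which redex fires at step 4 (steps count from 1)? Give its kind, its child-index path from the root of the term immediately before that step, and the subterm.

Trace:
step 0: ((((\x.6) (if true then (\y.5) else (\z.9))) == (if true then 4 else (1 + 2))) || (let u = (if true then 8 else (0 * 5)) in (let v = ((\w.(\p.p)) u) in true)))
step 1: [beta@0.0] ((6 == (if true then 4 else (1 + 2))) || (let u = (if true then 8 else (0 * 5)) in (let v = ((\w.(\p.p)) u) in true)))
step 2: [if@0.1] ((6 == 4) || (let u = (if true then 8 else (0 * 5)) in (let v = ((\w.(\p.p)) u) in true)))
step 3: [delta@0] (false || (let u = (if true then 8 else (0 * 5)) in (let v = ((\w.(\p.p)) u) in true)))
step 4: [let@1] (false || (let v = ((\w.(\p.p)) (if true then 8 else (0 * 5))) in true))

Answer: let at 1 : (let u = (if true then 8 else (0 * 5)) in (let v = ((\w.(\p.p)) u) in true))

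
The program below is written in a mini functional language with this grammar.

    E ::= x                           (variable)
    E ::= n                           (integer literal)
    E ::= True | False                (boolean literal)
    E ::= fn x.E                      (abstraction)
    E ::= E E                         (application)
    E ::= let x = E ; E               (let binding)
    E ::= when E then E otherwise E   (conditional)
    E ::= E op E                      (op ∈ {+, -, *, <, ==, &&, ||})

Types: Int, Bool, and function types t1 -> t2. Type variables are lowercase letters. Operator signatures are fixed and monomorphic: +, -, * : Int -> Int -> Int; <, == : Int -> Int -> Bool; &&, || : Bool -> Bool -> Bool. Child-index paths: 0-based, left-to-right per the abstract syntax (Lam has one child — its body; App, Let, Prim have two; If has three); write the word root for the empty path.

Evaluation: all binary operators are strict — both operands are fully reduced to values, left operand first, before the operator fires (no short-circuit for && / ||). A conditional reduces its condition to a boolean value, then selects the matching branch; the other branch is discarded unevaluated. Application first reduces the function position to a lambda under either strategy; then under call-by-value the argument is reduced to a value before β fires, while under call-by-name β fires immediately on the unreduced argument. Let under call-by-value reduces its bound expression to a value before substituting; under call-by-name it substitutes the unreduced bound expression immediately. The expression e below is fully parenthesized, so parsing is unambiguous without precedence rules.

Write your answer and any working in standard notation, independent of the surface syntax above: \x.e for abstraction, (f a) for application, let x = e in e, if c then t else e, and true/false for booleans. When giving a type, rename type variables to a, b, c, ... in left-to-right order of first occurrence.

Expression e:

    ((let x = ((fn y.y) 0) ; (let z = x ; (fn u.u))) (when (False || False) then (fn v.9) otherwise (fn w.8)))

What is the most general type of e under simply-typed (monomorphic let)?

Answer: a -> Int

Derivation:
y : a
\y._ : a -> a
  unify a -> a ~ Int -> b
  unify a ~ Int
  unify Int ~ b
_ _ : Int
let x : Int
x : Int
let z : Int
u : c
\u._ : c -> c
  unify Bool ~ Bool
  unify Bool ~ Bool
  unify Bool ~ Bool
\v._ : d -> Int
\w._ : e -> Int
  unify d -> Int ~ e -> Int
  unify d ~ e
  unify Int ~ Int
  unify c -> c ~ (e -> Int) -> f
  unify c ~ e -> Int
  unify e -> Int ~ f
_ _ : e -> Int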